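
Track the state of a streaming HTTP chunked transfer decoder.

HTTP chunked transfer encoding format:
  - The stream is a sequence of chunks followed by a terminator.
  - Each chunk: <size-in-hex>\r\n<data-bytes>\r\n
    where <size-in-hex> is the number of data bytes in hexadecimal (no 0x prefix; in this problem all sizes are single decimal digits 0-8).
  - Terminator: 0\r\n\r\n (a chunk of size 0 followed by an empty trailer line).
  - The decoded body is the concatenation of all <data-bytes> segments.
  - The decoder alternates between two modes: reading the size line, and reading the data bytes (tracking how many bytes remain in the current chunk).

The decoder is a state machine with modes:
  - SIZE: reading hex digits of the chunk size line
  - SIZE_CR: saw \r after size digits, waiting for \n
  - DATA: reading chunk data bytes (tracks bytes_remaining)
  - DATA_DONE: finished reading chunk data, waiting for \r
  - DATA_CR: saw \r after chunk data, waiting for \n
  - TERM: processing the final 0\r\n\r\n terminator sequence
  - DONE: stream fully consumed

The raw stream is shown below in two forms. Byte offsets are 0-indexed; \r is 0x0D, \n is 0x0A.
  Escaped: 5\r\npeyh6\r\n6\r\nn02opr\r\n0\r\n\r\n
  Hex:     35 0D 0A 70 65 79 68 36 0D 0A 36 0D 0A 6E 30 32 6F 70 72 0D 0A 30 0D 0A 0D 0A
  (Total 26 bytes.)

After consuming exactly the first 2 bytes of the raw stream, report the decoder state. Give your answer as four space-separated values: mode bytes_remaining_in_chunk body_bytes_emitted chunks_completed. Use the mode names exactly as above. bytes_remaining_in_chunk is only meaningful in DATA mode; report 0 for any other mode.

Byte 0 = '5': mode=SIZE remaining=0 emitted=0 chunks_done=0
Byte 1 = 0x0D: mode=SIZE_CR remaining=0 emitted=0 chunks_done=0

Answer: SIZE_CR 0 0 0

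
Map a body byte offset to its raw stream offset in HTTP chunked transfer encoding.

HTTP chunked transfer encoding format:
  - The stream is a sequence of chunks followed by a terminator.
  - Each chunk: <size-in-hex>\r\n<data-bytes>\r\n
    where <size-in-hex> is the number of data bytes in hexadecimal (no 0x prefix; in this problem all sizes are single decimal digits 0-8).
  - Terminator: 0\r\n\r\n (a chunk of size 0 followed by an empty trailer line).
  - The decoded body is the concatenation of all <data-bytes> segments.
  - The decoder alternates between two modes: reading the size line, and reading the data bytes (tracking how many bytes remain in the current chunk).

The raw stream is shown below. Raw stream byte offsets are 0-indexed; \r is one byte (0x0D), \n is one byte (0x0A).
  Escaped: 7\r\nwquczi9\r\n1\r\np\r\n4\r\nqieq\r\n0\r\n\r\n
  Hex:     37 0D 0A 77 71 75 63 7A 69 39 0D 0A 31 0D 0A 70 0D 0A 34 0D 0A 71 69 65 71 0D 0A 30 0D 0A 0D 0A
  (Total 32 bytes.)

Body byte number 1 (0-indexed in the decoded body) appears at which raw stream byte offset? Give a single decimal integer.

Answer: 4

Derivation:
Chunk 1: stream[0..1]='7' size=0x7=7, data at stream[3..10]='wquczi9' -> body[0..7], body so far='wquczi9'
Chunk 2: stream[12..13]='1' size=0x1=1, data at stream[15..16]='p' -> body[7..8], body so far='wquczi9p'
Chunk 3: stream[18..19]='4' size=0x4=4, data at stream[21..25]='qieq' -> body[8..12], body so far='wquczi9pqieq'
Chunk 4: stream[27..28]='0' size=0 (terminator). Final body='wquczi9pqieq' (12 bytes)
Body byte 1 at stream offset 4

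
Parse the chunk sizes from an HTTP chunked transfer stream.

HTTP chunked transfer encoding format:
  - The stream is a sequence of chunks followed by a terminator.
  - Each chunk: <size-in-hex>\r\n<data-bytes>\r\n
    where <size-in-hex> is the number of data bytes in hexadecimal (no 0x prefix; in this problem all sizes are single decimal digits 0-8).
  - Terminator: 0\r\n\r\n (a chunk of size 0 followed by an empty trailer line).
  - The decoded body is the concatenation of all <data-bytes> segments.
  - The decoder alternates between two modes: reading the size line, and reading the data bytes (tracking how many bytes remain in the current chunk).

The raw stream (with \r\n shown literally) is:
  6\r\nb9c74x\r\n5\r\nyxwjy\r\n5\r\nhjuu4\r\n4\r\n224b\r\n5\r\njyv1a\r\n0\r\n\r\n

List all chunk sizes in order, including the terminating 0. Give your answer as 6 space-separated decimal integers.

Chunk 1: stream[0..1]='6' size=0x6=6, data at stream[3..9]='b9c74x' -> body[0..6], body so far='b9c74x'
Chunk 2: stream[11..12]='5' size=0x5=5, data at stream[14..19]='yxwjy' -> body[6..11], body so far='b9c74xyxwjy'
Chunk 3: stream[21..22]='5' size=0x5=5, data at stream[24..29]='hjuu4' -> body[11..16], body so far='b9c74xyxwjyhjuu4'
Chunk 4: stream[31..32]='4' size=0x4=4, data at stream[34..38]='224b' -> body[16..20], body so far='b9c74xyxwjyhjuu4224b'
Chunk 5: stream[40..41]='5' size=0x5=5, data at stream[43..48]='jyv1a' -> body[20..25], body so far='b9c74xyxwjyhjuu4224bjyv1a'
Chunk 6: stream[50..51]='0' size=0 (terminator). Final body='b9c74xyxwjyhjuu4224bjyv1a' (25 bytes)

Answer: 6 5 5 4 5 0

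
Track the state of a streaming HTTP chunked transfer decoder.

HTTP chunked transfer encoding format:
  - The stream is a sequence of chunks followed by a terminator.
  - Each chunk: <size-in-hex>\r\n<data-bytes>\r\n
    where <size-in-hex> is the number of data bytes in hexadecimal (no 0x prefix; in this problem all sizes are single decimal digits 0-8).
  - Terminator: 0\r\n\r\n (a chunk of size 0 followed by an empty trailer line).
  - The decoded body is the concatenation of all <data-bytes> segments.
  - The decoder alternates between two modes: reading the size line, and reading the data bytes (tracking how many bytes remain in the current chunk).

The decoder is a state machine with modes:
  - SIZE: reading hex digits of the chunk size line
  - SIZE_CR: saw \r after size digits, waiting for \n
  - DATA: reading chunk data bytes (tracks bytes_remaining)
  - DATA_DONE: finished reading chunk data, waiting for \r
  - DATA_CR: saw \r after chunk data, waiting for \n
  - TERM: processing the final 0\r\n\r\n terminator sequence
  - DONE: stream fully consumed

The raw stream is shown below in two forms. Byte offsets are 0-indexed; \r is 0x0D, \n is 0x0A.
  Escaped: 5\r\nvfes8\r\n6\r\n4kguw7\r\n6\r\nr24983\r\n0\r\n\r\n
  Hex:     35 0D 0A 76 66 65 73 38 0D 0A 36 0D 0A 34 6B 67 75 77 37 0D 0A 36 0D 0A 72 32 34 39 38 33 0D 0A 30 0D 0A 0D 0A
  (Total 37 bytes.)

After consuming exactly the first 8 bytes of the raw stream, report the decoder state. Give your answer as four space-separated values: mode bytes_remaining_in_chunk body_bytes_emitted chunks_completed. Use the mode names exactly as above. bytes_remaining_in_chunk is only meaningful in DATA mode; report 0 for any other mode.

Byte 0 = '5': mode=SIZE remaining=0 emitted=0 chunks_done=0
Byte 1 = 0x0D: mode=SIZE_CR remaining=0 emitted=0 chunks_done=0
Byte 2 = 0x0A: mode=DATA remaining=5 emitted=0 chunks_done=0
Byte 3 = 'v': mode=DATA remaining=4 emitted=1 chunks_done=0
Byte 4 = 'f': mode=DATA remaining=3 emitted=2 chunks_done=0
Byte 5 = 'e': mode=DATA remaining=2 emitted=3 chunks_done=0
Byte 6 = 's': mode=DATA remaining=1 emitted=4 chunks_done=0
Byte 7 = '8': mode=DATA_DONE remaining=0 emitted=5 chunks_done=0

Answer: DATA_DONE 0 5 0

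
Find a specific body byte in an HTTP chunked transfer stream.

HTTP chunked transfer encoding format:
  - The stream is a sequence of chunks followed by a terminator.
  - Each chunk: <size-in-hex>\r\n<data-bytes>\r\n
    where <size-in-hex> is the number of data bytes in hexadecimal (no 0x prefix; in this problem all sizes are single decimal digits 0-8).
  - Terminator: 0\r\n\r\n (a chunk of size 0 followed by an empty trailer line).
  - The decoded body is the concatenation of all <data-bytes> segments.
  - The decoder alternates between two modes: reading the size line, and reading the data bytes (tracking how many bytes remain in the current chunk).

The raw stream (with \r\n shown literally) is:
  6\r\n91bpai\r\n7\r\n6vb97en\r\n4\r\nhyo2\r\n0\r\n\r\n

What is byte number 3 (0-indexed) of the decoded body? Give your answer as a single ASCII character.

Chunk 1: stream[0..1]='6' size=0x6=6, data at stream[3..9]='91bpai' -> body[0..6], body so far='91bpai'
Chunk 2: stream[11..12]='7' size=0x7=7, data at stream[14..21]='6vb97en' -> body[6..13], body so far='91bpai6vb97en'
Chunk 3: stream[23..24]='4' size=0x4=4, data at stream[26..30]='hyo2' -> body[13..17], body so far='91bpai6vb97enhyo2'
Chunk 4: stream[32..33]='0' size=0 (terminator). Final body='91bpai6vb97enhyo2' (17 bytes)
Body byte 3 = 'p'

Answer: p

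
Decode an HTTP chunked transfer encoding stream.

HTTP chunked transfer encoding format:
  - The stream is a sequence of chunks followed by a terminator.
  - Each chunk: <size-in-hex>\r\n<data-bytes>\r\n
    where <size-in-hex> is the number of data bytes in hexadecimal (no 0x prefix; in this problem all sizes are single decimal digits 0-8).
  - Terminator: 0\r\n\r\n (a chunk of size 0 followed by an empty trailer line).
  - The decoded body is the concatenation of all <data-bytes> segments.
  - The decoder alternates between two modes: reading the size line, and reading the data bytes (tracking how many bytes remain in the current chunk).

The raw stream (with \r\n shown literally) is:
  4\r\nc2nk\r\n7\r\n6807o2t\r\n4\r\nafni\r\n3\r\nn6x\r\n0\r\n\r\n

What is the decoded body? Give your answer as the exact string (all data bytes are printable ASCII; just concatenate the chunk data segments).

Answer: c2nk6807o2tafnin6x

Derivation:
Chunk 1: stream[0..1]='4' size=0x4=4, data at stream[3..7]='c2nk' -> body[0..4], body so far='c2nk'
Chunk 2: stream[9..10]='7' size=0x7=7, data at stream[12..19]='6807o2t' -> body[4..11], body so far='c2nk6807o2t'
Chunk 3: stream[21..22]='4' size=0x4=4, data at stream[24..28]='afni' -> body[11..15], body so far='c2nk6807o2tafni'
Chunk 4: stream[30..31]='3' size=0x3=3, data at stream[33..36]='n6x' -> body[15..18], body so far='c2nk6807o2tafnin6x'
Chunk 5: stream[38..39]='0' size=0 (terminator). Final body='c2nk6807o2tafnin6x' (18 bytes)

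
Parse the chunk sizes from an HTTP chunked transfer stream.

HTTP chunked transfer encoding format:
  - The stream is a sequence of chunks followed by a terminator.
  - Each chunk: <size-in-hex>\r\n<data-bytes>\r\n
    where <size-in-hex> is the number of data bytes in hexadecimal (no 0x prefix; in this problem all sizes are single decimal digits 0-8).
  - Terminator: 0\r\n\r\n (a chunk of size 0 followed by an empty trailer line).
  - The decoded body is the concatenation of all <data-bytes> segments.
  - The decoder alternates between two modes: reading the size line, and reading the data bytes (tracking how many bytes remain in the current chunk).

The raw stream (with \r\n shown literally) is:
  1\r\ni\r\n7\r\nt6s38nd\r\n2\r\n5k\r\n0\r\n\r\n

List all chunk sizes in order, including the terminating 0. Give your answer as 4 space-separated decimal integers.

Answer: 1 7 2 0

Derivation:
Chunk 1: stream[0..1]='1' size=0x1=1, data at stream[3..4]='i' -> body[0..1], body so far='i'
Chunk 2: stream[6..7]='7' size=0x7=7, data at stream[9..16]='t6s38nd' -> body[1..8], body so far='it6s38nd'
Chunk 3: stream[18..19]='2' size=0x2=2, data at stream[21..23]='5k' -> body[8..10], body so far='it6s38nd5k'
Chunk 4: stream[25..26]='0' size=0 (terminator). Final body='it6s38nd5k' (10 bytes)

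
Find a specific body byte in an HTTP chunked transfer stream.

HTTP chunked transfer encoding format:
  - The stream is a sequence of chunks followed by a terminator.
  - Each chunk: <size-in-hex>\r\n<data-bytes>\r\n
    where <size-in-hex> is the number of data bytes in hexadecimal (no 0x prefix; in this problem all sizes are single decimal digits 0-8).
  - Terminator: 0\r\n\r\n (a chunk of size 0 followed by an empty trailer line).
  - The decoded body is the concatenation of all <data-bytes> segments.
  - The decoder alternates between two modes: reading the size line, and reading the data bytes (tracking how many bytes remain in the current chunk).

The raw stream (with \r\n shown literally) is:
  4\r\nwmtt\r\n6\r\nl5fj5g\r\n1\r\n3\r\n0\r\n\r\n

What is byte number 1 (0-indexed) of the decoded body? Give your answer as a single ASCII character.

Answer: m

Derivation:
Chunk 1: stream[0..1]='4' size=0x4=4, data at stream[3..7]='wmtt' -> body[0..4], body so far='wmtt'
Chunk 2: stream[9..10]='6' size=0x6=6, data at stream[12..18]='l5fj5g' -> body[4..10], body so far='wmttl5fj5g'
Chunk 3: stream[20..21]='1' size=0x1=1, data at stream[23..24]='3' -> body[10..11], body so far='wmttl5fj5g3'
Chunk 4: stream[26..27]='0' size=0 (terminator). Final body='wmttl5fj5g3' (11 bytes)
Body byte 1 = 'm'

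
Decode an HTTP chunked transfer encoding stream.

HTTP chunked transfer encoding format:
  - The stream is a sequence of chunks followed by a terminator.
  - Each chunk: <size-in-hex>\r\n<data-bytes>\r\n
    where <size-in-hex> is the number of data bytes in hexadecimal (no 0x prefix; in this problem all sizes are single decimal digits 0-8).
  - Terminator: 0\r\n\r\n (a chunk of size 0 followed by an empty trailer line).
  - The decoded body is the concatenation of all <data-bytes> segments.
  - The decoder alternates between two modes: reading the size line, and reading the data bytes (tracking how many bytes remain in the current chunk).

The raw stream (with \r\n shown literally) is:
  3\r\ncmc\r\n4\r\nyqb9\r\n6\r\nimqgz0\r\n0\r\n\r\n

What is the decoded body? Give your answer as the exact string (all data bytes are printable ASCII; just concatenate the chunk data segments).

Chunk 1: stream[0..1]='3' size=0x3=3, data at stream[3..6]='cmc' -> body[0..3], body so far='cmc'
Chunk 2: stream[8..9]='4' size=0x4=4, data at stream[11..15]='yqb9' -> body[3..7], body so far='cmcyqb9'
Chunk 3: stream[17..18]='6' size=0x6=6, data at stream[20..26]='imqgz0' -> body[7..13], body so far='cmcyqb9imqgz0'
Chunk 4: stream[28..29]='0' size=0 (terminator). Final body='cmcyqb9imqgz0' (13 bytes)

Answer: cmcyqb9imqgz0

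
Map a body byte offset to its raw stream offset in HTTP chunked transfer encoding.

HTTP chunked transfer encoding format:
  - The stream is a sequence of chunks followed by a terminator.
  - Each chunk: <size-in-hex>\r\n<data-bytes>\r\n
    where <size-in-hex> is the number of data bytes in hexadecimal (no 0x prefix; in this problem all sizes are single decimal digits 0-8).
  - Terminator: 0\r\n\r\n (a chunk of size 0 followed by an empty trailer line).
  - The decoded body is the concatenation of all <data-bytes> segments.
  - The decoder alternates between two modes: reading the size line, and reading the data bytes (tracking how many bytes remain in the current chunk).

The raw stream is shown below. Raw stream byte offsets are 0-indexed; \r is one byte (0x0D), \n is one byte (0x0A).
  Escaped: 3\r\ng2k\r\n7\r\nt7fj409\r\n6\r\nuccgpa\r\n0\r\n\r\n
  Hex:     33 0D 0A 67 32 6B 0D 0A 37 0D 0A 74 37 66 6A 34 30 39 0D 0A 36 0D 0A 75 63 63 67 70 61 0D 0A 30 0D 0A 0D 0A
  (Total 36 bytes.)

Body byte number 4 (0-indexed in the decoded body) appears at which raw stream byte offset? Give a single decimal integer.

Answer: 12

Derivation:
Chunk 1: stream[0..1]='3' size=0x3=3, data at stream[3..6]='g2k' -> body[0..3], body so far='g2k'
Chunk 2: stream[8..9]='7' size=0x7=7, data at stream[11..18]='t7fj409' -> body[3..10], body so far='g2kt7fj409'
Chunk 3: stream[20..21]='6' size=0x6=6, data at stream[23..29]='uccgpa' -> body[10..16], body so far='g2kt7fj409uccgpa'
Chunk 4: stream[31..32]='0' size=0 (terminator). Final body='g2kt7fj409uccgpa' (16 bytes)
Body byte 4 at stream offset 12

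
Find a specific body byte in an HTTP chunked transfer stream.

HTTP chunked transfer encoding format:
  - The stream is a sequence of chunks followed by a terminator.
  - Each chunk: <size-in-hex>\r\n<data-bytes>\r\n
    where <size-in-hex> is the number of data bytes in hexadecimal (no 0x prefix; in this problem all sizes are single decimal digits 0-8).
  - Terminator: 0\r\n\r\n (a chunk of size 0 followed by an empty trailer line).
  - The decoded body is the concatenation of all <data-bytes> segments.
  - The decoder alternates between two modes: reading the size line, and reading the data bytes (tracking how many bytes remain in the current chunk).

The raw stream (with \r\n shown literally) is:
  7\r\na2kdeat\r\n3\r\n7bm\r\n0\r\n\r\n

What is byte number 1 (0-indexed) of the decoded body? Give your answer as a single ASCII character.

Answer: 2

Derivation:
Chunk 1: stream[0..1]='7' size=0x7=7, data at stream[3..10]='a2kdeat' -> body[0..7], body so far='a2kdeat'
Chunk 2: stream[12..13]='3' size=0x3=3, data at stream[15..18]='7bm' -> body[7..10], body so far='a2kdeat7bm'
Chunk 3: stream[20..21]='0' size=0 (terminator). Final body='a2kdeat7bm' (10 bytes)
Body byte 1 = '2'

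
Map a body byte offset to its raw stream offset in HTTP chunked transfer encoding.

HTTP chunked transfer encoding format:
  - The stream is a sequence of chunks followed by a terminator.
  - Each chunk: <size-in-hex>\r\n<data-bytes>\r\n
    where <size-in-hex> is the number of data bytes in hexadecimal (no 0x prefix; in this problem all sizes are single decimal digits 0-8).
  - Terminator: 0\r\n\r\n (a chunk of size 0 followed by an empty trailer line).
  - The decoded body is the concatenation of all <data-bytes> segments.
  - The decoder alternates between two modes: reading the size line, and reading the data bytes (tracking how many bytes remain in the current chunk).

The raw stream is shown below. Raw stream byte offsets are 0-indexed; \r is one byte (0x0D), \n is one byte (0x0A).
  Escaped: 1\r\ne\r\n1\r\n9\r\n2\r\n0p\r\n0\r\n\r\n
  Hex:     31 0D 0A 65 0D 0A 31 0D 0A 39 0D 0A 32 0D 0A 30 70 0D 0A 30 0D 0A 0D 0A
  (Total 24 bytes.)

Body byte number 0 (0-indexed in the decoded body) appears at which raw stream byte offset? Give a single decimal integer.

Chunk 1: stream[0..1]='1' size=0x1=1, data at stream[3..4]='e' -> body[0..1], body so far='e'
Chunk 2: stream[6..7]='1' size=0x1=1, data at stream[9..10]='9' -> body[1..2], body so far='e9'
Chunk 3: stream[12..13]='2' size=0x2=2, data at stream[15..17]='0p' -> body[2..4], body so far='e90p'
Chunk 4: stream[19..20]='0' size=0 (terminator). Final body='e90p' (4 bytes)
Body byte 0 at stream offset 3

Answer: 3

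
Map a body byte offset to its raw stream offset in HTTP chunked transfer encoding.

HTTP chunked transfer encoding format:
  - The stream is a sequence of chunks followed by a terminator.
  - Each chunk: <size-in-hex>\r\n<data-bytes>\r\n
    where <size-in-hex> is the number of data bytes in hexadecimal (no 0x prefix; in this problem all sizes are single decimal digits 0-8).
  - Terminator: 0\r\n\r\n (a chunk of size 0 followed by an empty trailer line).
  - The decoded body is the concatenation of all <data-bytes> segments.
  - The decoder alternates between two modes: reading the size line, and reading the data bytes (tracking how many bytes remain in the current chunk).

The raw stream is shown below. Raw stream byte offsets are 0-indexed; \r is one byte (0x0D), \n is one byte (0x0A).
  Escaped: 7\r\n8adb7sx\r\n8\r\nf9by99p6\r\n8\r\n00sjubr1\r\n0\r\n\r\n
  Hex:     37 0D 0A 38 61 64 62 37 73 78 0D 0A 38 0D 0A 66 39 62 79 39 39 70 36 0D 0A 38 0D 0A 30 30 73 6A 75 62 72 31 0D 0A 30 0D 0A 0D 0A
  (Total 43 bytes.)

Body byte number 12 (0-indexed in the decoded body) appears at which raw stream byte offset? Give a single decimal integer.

Answer: 20

Derivation:
Chunk 1: stream[0..1]='7' size=0x7=7, data at stream[3..10]='8adb7sx' -> body[0..7], body so far='8adb7sx'
Chunk 2: stream[12..13]='8' size=0x8=8, data at stream[15..23]='f9by99p6' -> body[7..15], body so far='8adb7sxf9by99p6'
Chunk 3: stream[25..26]='8' size=0x8=8, data at stream[28..36]='00sjubr1' -> body[15..23], body so far='8adb7sxf9by99p600sjubr1'
Chunk 4: stream[38..39]='0' size=0 (terminator). Final body='8adb7sxf9by99p600sjubr1' (23 bytes)
Body byte 12 at stream offset 20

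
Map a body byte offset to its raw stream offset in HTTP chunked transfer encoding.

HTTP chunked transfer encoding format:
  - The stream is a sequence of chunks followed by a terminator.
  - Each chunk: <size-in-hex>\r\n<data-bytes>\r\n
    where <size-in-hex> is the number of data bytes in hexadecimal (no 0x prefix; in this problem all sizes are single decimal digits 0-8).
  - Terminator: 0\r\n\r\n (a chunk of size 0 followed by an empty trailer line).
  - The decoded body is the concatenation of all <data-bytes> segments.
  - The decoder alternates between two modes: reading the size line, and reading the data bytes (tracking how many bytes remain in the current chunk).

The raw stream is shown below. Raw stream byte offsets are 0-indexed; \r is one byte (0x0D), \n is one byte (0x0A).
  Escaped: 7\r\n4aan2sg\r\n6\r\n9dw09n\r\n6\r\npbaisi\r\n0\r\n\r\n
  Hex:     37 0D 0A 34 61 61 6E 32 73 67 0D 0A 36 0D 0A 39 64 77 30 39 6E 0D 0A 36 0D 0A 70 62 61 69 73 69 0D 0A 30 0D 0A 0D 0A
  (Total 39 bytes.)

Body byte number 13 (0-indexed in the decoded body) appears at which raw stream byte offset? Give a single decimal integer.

Answer: 26

Derivation:
Chunk 1: stream[0..1]='7' size=0x7=7, data at stream[3..10]='4aan2sg' -> body[0..7], body so far='4aan2sg'
Chunk 2: stream[12..13]='6' size=0x6=6, data at stream[15..21]='9dw09n' -> body[7..13], body so far='4aan2sg9dw09n'
Chunk 3: stream[23..24]='6' size=0x6=6, data at stream[26..32]='pbaisi' -> body[13..19], body so far='4aan2sg9dw09npbaisi'
Chunk 4: stream[34..35]='0' size=0 (terminator). Final body='4aan2sg9dw09npbaisi' (19 bytes)
Body byte 13 at stream offset 26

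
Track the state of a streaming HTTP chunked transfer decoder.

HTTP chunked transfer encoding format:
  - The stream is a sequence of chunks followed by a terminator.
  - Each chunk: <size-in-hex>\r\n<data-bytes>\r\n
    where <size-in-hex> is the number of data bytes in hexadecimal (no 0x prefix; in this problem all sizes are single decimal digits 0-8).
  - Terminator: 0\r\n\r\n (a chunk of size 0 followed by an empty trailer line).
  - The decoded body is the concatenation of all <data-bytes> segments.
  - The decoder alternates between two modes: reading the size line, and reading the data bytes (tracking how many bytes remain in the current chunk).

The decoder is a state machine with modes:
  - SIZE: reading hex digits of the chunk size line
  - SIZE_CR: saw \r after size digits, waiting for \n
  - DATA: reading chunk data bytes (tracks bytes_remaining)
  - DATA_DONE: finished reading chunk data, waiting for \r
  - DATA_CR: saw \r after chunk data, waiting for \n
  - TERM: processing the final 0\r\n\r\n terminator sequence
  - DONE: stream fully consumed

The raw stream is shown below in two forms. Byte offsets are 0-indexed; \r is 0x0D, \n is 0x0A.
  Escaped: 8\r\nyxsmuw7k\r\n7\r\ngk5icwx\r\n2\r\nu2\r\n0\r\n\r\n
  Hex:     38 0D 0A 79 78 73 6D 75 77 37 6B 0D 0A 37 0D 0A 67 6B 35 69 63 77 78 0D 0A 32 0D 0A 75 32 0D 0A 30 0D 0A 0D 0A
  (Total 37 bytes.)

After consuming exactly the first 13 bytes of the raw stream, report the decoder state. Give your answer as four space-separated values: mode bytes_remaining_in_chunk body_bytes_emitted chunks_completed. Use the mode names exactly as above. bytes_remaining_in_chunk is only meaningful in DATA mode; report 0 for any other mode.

Byte 0 = '8': mode=SIZE remaining=0 emitted=0 chunks_done=0
Byte 1 = 0x0D: mode=SIZE_CR remaining=0 emitted=0 chunks_done=0
Byte 2 = 0x0A: mode=DATA remaining=8 emitted=0 chunks_done=0
Byte 3 = 'y': mode=DATA remaining=7 emitted=1 chunks_done=0
Byte 4 = 'x': mode=DATA remaining=6 emitted=2 chunks_done=0
Byte 5 = 's': mode=DATA remaining=5 emitted=3 chunks_done=0
Byte 6 = 'm': mode=DATA remaining=4 emitted=4 chunks_done=0
Byte 7 = 'u': mode=DATA remaining=3 emitted=5 chunks_done=0
Byte 8 = 'w': mode=DATA remaining=2 emitted=6 chunks_done=0
Byte 9 = '7': mode=DATA remaining=1 emitted=7 chunks_done=0
Byte 10 = 'k': mode=DATA_DONE remaining=0 emitted=8 chunks_done=0
Byte 11 = 0x0D: mode=DATA_CR remaining=0 emitted=8 chunks_done=0
Byte 12 = 0x0A: mode=SIZE remaining=0 emitted=8 chunks_done=1

Answer: SIZE 0 8 1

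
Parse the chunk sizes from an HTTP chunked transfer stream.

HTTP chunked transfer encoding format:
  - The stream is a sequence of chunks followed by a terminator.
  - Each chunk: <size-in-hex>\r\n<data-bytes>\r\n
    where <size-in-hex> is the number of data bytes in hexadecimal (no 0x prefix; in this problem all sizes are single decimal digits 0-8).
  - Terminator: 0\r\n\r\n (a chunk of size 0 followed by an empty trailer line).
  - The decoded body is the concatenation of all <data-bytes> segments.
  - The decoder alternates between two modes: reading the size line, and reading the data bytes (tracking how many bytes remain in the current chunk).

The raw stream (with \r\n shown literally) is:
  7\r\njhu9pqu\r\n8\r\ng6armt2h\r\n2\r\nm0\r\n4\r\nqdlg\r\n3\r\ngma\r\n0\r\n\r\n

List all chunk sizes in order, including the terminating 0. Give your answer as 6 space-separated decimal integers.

Chunk 1: stream[0..1]='7' size=0x7=7, data at stream[3..10]='jhu9pqu' -> body[0..7], body so far='jhu9pqu'
Chunk 2: stream[12..13]='8' size=0x8=8, data at stream[15..23]='g6armt2h' -> body[7..15], body so far='jhu9pqug6armt2h'
Chunk 3: stream[25..26]='2' size=0x2=2, data at stream[28..30]='m0' -> body[15..17], body so far='jhu9pqug6armt2hm0'
Chunk 4: stream[32..33]='4' size=0x4=4, data at stream[35..39]='qdlg' -> body[17..21], body so far='jhu9pqug6armt2hm0qdlg'
Chunk 5: stream[41..42]='3' size=0x3=3, data at stream[44..47]='gma' -> body[21..24], body so far='jhu9pqug6armt2hm0qdlggma'
Chunk 6: stream[49..50]='0' size=0 (terminator). Final body='jhu9pqug6armt2hm0qdlggma' (24 bytes)

Answer: 7 8 2 4 3 0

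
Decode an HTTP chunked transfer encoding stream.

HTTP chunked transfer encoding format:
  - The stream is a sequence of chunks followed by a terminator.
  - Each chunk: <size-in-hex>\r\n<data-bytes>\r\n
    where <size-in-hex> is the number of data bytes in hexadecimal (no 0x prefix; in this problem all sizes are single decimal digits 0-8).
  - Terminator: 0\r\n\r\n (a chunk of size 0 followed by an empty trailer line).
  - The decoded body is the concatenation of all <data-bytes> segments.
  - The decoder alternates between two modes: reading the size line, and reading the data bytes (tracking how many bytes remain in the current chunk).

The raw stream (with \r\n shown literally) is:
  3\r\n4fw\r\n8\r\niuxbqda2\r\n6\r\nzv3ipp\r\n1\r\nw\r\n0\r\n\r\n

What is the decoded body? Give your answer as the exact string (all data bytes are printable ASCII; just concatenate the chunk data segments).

Answer: 4fwiuxbqda2zv3ippw

Derivation:
Chunk 1: stream[0..1]='3' size=0x3=3, data at stream[3..6]='4fw' -> body[0..3], body so far='4fw'
Chunk 2: stream[8..9]='8' size=0x8=8, data at stream[11..19]='iuxbqda2' -> body[3..11], body so far='4fwiuxbqda2'
Chunk 3: stream[21..22]='6' size=0x6=6, data at stream[24..30]='zv3ipp' -> body[11..17], body so far='4fwiuxbqda2zv3ipp'
Chunk 4: stream[32..33]='1' size=0x1=1, data at stream[35..36]='w' -> body[17..18], body so far='4fwiuxbqda2zv3ippw'
Chunk 5: stream[38..39]='0' size=0 (terminator). Final body='4fwiuxbqda2zv3ippw' (18 bytes)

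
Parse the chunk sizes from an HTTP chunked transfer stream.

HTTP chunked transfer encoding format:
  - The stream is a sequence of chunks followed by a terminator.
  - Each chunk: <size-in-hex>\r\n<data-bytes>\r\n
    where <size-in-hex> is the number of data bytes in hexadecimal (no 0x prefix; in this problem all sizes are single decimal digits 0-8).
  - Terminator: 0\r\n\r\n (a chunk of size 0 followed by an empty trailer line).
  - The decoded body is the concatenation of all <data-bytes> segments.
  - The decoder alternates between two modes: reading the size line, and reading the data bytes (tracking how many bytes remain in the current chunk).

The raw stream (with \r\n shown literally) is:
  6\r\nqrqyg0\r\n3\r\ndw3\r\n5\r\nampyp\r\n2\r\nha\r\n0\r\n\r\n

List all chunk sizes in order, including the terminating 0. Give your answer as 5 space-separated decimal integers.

Answer: 6 3 5 2 0

Derivation:
Chunk 1: stream[0..1]='6' size=0x6=6, data at stream[3..9]='qrqyg0' -> body[0..6], body so far='qrqyg0'
Chunk 2: stream[11..12]='3' size=0x3=3, data at stream[14..17]='dw3' -> body[6..9], body so far='qrqyg0dw3'
Chunk 3: stream[19..20]='5' size=0x5=5, data at stream[22..27]='ampyp' -> body[9..14], body so far='qrqyg0dw3ampyp'
Chunk 4: stream[29..30]='2' size=0x2=2, data at stream[32..34]='ha' -> body[14..16], body so far='qrqyg0dw3ampypha'
Chunk 5: stream[36..37]='0' size=0 (terminator). Final body='qrqyg0dw3ampypha' (16 bytes)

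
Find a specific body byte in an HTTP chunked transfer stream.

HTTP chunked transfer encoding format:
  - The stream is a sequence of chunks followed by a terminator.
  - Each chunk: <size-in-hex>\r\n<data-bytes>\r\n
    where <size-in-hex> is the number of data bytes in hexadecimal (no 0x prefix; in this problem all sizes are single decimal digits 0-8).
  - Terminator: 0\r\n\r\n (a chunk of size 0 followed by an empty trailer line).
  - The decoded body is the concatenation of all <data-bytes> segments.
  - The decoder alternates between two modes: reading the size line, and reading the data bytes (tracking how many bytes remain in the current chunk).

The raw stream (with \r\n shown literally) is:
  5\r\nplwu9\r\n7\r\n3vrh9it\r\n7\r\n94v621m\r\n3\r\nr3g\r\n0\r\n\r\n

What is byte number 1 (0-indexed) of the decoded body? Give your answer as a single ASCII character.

Answer: l

Derivation:
Chunk 1: stream[0..1]='5' size=0x5=5, data at stream[3..8]='plwu9' -> body[0..5], body so far='plwu9'
Chunk 2: stream[10..11]='7' size=0x7=7, data at stream[13..20]='3vrh9it' -> body[5..12], body so far='plwu93vrh9it'
Chunk 3: stream[22..23]='7' size=0x7=7, data at stream[25..32]='94v621m' -> body[12..19], body so far='plwu93vrh9it94v621m'
Chunk 4: stream[34..35]='3' size=0x3=3, data at stream[37..40]='r3g' -> body[19..22], body so far='plwu93vrh9it94v621mr3g'
Chunk 5: stream[42..43]='0' size=0 (terminator). Final body='plwu93vrh9it94v621mr3g' (22 bytes)
Body byte 1 = 'l'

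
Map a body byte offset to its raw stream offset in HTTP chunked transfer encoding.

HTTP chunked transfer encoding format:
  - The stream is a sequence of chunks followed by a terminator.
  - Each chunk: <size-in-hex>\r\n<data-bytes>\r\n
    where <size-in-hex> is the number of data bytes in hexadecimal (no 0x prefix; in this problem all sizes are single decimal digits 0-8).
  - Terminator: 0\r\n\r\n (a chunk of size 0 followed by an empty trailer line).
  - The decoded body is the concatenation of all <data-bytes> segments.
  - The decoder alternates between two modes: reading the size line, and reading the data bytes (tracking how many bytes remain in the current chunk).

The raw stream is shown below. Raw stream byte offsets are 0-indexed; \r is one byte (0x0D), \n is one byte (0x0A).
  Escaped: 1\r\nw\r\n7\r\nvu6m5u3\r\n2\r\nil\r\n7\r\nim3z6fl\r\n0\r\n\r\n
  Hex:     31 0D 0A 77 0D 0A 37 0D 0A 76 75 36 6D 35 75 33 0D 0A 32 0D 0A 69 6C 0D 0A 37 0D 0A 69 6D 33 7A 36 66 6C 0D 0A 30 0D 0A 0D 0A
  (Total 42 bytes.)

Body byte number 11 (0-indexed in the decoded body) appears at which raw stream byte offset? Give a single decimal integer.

Chunk 1: stream[0..1]='1' size=0x1=1, data at stream[3..4]='w' -> body[0..1], body so far='w'
Chunk 2: stream[6..7]='7' size=0x7=7, data at stream[9..16]='vu6m5u3' -> body[1..8], body so far='wvu6m5u3'
Chunk 3: stream[18..19]='2' size=0x2=2, data at stream[21..23]='il' -> body[8..10], body so far='wvu6m5u3il'
Chunk 4: stream[25..26]='7' size=0x7=7, data at stream[28..35]='im3z6fl' -> body[10..17], body so far='wvu6m5u3ilim3z6fl'
Chunk 5: stream[37..38]='0' size=0 (terminator). Final body='wvu6m5u3ilim3z6fl' (17 bytes)
Body byte 11 at stream offset 29

Answer: 29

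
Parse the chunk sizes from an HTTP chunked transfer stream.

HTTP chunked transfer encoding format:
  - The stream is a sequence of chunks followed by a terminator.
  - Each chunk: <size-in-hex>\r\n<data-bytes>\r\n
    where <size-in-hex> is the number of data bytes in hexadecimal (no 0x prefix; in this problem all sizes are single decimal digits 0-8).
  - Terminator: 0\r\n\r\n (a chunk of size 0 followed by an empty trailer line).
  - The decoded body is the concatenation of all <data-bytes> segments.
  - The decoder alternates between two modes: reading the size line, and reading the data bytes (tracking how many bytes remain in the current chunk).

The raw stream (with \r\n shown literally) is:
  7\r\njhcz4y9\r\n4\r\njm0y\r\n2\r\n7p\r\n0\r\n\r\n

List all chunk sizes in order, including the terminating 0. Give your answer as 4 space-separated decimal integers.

Chunk 1: stream[0..1]='7' size=0x7=7, data at stream[3..10]='jhcz4y9' -> body[0..7], body so far='jhcz4y9'
Chunk 2: stream[12..13]='4' size=0x4=4, data at stream[15..19]='jm0y' -> body[7..11], body so far='jhcz4y9jm0y'
Chunk 3: stream[21..22]='2' size=0x2=2, data at stream[24..26]='7p' -> body[11..13], body so far='jhcz4y9jm0y7p'
Chunk 4: stream[28..29]='0' size=0 (terminator). Final body='jhcz4y9jm0y7p' (13 bytes)

Answer: 7 4 2 0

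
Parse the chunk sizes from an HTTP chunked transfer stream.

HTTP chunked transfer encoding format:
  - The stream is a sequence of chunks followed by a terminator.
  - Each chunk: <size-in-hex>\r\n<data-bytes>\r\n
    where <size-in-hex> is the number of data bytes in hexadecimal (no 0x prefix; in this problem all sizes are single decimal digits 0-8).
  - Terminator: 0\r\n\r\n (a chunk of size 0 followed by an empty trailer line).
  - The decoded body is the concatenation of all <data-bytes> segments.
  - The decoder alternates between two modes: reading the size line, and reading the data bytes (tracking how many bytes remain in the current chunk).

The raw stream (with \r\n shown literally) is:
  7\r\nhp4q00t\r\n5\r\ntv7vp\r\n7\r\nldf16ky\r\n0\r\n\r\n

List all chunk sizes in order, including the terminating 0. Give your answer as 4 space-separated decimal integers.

Chunk 1: stream[0..1]='7' size=0x7=7, data at stream[3..10]='hp4q00t' -> body[0..7], body so far='hp4q00t'
Chunk 2: stream[12..13]='5' size=0x5=5, data at stream[15..20]='tv7vp' -> body[7..12], body so far='hp4q00ttv7vp'
Chunk 3: stream[22..23]='7' size=0x7=7, data at stream[25..32]='ldf16ky' -> body[12..19], body so far='hp4q00ttv7vpldf16ky'
Chunk 4: stream[34..35]='0' size=0 (terminator). Final body='hp4q00ttv7vpldf16ky' (19 bytes)

Answer: 7 5 7 0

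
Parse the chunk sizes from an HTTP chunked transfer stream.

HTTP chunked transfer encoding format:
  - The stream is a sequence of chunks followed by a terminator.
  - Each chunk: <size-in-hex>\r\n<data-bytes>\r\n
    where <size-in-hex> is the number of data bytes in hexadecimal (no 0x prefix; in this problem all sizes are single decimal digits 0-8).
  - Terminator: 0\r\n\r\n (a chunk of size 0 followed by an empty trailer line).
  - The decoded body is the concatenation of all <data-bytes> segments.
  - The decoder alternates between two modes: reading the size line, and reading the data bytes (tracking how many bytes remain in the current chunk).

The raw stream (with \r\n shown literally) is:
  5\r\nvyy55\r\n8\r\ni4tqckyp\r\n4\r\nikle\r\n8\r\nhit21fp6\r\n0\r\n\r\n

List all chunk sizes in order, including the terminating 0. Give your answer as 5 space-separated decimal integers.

Chunk 1: stream[0..1]='5' size=0x5=5, data at stream[3..8]='vyy55' -> body[0..5], body so far='vyy55'
Chunk 2: stream[10..11]='8' size=0x8=8, data at stream[13..21]='i4tqckyp' -> body[5..13], body so far='vyy55i4tqckyp'
Chunk 3: stream[23..24]='4' size=0x4=4, data at stream[26..30]='ikle' -> body[13..17], body so far='vyy55i4tqckypikle'
Chunk 4: stream[32..33]='8' size=0x8=8, data at stream[35..43]='hit21fp6' -> body[17..25], body so far='vyy55i4tqckypiklehit21fp6'
Chunk 5: stream[45..46]='0' size=0 (terminator). Final body='vyy55i4tqckypiklehit21fp6' (25 bytes)

Answer: 5 8 4 8 0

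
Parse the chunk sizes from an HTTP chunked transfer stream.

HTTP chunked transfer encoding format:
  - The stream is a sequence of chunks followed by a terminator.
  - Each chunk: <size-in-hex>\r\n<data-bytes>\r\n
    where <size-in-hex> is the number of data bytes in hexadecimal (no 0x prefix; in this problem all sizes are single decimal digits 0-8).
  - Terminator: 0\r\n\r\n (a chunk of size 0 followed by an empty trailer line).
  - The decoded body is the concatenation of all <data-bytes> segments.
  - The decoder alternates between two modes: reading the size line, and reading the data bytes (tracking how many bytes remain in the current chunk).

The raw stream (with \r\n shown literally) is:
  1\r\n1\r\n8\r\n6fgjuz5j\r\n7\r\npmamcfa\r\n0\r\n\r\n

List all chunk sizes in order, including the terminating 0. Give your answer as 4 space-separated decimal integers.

Answer: 1 8 7 0

Derivation:
Chunk 1: stream[0..1]='1' size=0x1=1, data at stream[3..4]='1' -> body[0..1], body so far='1'
Chunk 2: stream[6..7]='8' size=0x8=8, data at stream[9..17]='6fgjuz5j' -> body[1..9], body so far='16fgjuz5j'
Chunk 3: stream[19..20]='7' size=0x7=7, data at stream[22..29]='pmamcfa' -> body[9..16], body so far='16fgjuz5jpmamcfa'
Chunk 4: stream[31..32]='0' size=0 (terminator). Final body='16fgjuz5jpmamcfa' (16 bytes)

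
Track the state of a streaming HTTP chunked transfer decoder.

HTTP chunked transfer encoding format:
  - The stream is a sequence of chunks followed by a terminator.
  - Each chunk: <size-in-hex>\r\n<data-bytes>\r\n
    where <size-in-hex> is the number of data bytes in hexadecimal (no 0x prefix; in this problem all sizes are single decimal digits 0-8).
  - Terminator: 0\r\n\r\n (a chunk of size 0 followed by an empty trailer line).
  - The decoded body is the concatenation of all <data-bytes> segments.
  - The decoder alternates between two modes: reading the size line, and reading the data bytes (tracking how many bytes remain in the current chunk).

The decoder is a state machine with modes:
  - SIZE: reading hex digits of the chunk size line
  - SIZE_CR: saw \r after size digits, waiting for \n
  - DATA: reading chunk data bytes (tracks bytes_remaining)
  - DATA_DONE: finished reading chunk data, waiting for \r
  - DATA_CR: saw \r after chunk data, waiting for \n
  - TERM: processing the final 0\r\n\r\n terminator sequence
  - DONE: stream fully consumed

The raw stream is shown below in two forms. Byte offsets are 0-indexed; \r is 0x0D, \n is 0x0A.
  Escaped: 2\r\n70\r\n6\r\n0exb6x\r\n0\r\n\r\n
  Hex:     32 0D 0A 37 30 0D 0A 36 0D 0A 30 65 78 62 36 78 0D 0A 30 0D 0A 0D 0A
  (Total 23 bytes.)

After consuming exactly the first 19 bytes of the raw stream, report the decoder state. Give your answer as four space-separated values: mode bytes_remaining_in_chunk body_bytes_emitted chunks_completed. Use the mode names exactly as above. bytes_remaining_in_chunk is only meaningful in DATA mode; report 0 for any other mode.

Byte 0 = '2': mode=SIZE remaining=0 emitted=0 chunks_done=0
Byte 1 = 0x0D: mode=SIZE_CR remaining=0 emitted=0 chunks_done=0
Byte 2 = 0x0A: mode=DATA remaining=2 emitted=0 chunks_done=0
Byte 3 = '7': mode=DATA remaining=1 emitted=1 chunks_done=0
Byte 4 = '0': mode=DATA_DONE remaining=0 emitted=2 chunks_done=0
Byte 5 = 0x0D: mode=DATA_CR remaining=0 emitted=2 chunks_done=0
Byte 6 = 0x0A: mode=SIZE remaining=0 emitted=2 chunks_done=1
Byte 7 = '6': mode=SIZE remaining=0 emitted=2 chunks_done=1
Byte 8 = 0x0D: mode=SIZE_CR remaining=0 emitted=2 chunks_done=1
Byte 9 = 0x0A: mode=DATA remaining=6 emitted=2 chunks_done=1
Byte 10 = '0': mode=DATA remaining=5 emitted=3 chunks_done=1
Byte 11 = 'e': mode=DATA remaining=4 emitted=4 chunks_done=1
Byte 12 = 'x': mode=DATA remaining=3 emitted=5 chunks_done=1
Byte 13 = 'b': mode=DATA remaining=2 emitted=6 chunks_done=1
Byte 14 = '6': mode=DATA remaining=1 emitted=7 chunks_done=1
Byte 15 = 'x': mode=DATA_DONE remaining=0 emitted=8 chunks_done=1
Byte 16 = 0x0D: mode=DATA_CR remaining=0 emitted=8 chunks_done=1
Byte 17 = 0x0A: mode=SIZE remaining=0 emitted=8 chunks_done=2
Byte 18 = '0': mode=SIZE remaining=0 emitted=8 chunks_done=2

Answer: SIZE 0 8 2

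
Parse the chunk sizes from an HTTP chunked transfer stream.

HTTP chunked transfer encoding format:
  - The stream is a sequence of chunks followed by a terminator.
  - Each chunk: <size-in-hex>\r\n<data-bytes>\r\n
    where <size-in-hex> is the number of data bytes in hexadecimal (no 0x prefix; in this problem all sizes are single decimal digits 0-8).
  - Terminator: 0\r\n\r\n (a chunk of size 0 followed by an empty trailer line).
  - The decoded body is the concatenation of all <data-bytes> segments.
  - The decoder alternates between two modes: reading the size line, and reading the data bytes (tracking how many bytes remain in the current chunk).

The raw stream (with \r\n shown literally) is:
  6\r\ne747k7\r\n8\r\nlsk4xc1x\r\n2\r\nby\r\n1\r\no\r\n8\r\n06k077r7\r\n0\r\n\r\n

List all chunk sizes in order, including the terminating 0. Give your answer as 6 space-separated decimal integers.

Answer: 6 8 2 1 8 0

Derivation:
Chunk 1: stream[0..1]='6' size=0x6=6, data at stream[3..9]='e747k7' -> body[0..6], body so far='e747k7'
Chunk 2: stream[11..12]='8' size=0x8=8, data at stream[14..22]='lsk4xc1x' -> body[6..14], body so far='e747k7lsk4xc1x'
Chunk 3: stream[24..25]='2' size=0x2=2, data at stream[27..29]='by' -> body[14..16], body so far='e747k7lsk4xc1xby'
Chunk 4: stream[31..32]='1' size=0x1=1, data at stream[34..35]='o' -> body[16..17], body so far='e747k7lsk4xc1xbyo'
Chunk 5: stream[37..38]='8' size=0x8=8, data at stream[40..48]='06k077r7' -> body[17..25], body so far='e747k7lsk4xc1xbyo06k077r7'
Chunk 6: stream[50..51]='0' size=0 (terminator). Final body='e747k7lsk4xc1xbyo06k077r7' (25 bytes)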